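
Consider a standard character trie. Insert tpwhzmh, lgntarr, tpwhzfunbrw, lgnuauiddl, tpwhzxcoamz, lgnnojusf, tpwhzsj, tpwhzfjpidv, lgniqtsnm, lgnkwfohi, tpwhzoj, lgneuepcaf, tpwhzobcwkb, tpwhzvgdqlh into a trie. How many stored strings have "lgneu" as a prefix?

1

Filter for entries beginning with "lgneu":
Matches: "lgneuepcaf"
Count: 1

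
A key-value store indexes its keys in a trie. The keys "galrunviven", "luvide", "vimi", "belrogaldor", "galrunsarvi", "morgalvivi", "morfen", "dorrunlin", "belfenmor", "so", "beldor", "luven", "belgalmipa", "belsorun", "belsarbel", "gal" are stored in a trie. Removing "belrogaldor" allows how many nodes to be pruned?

8

Walk "belrogaldor" from the leaf back toward the root, removing each node that no remaining word uses.
The suffix "rogaldor" (8 nodes) is used only by "belrogaldor"; the node for "bel" still has the child "f", so pruning stops there.
Nodes removed: 8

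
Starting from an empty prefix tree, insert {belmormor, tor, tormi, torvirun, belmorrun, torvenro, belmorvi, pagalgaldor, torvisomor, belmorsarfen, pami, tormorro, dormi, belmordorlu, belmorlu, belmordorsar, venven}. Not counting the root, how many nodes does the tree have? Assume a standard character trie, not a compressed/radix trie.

Count nodes per top-level branch (shared prefixes stored once):
  'b'-branch (belmordorlu, belmordorsar, belmorlu, belmormor, belmorrun, belmorsarfen, belmorvi): 30 nodes
  'd'-branch (dormi): 5 nodes
  'p'-branch (pagalgaldor, pami): 13 nodes
  't'-branch (tor, tormi, tormorro, torvenro, torvirun, torvisomor): 23 nodes
  'v'-branch (venven): 6 nodes
Sum: 77

77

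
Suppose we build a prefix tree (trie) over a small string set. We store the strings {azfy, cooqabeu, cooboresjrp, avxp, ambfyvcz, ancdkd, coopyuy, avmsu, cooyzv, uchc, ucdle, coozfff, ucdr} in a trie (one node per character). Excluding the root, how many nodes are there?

Count nodes per top-level branch (shared prefixes stored once):
  'a'-branch (ambfyvcz, ancdkd, avmsu, avxp, azfy): 22 nodes
  'c'-branch (cooboresjrp, coopyuy, cooqabeu, cooyzv, coozfff): 27 nodes
  'u'-branch (ucdle, ucdr, uchc): 8 nodes
Sum: 57

57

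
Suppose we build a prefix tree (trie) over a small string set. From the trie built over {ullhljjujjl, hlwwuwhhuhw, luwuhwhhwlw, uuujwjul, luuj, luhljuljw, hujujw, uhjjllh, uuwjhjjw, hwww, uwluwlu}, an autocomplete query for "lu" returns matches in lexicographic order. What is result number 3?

luwuhwhhwlw

DFS of the "lu" subtree visits, in order: "luhljuljw", "luuj", "luwuhwhhwlw"
Position 3: luwuhwhhwlw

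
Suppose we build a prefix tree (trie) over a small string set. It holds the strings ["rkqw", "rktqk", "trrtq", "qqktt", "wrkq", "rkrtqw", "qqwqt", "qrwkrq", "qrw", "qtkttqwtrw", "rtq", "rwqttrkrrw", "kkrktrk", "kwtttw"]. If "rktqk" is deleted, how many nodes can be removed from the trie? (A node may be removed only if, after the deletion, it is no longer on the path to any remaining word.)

3

Walk "rktqk" from the leaf back toward the root, removing each node that no remaining word uses.
The suffix "tqk" (3 nodes) is used only by "rktqk"; the node for "rk" still has the child "q", so pruning stops there.
Nodes removed: 3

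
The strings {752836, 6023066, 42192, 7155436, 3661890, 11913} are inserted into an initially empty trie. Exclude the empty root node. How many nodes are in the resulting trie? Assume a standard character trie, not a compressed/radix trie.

Insert word by word; a character creates a node only if that edge doesn't already exist:
  "752836" → 6 new (7, 5, 2, 8, 3, 6)
  "6023066" → 7 new (6, 0, 2, 3, 0, 6, 6)
  "42192" → 5 new (4, 2, 1, 9, 2)
  "7155436" → prefix "7" already present; 6 new (1, 5, 5, 4, 3, 6)
  "3661890" → 7 new (3, 6, 6, 1, 8, 9, 0)
  "11913" → 5 new (1, 1, 9, 1, 3)
Total nodes = 6 + 7 + 5 + 6 + 7 + 5 = 36

36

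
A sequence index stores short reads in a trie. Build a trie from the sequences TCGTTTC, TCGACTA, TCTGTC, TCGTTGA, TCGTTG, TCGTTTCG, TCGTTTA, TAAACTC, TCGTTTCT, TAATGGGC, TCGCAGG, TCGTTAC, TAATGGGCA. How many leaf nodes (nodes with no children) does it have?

A leaf is a node with no children — equivalently, the end of a word that is not a proper prefix of any other stored word.
Those words: "TAAACTC", "TAATGGGCA", "TCGACTA", "TCGCAGG", "TCGTTAC", "TCGTTGA", "TCGTTTA", "TCGTTTCG", "TCGTTTCT", "TCTGTC"
Leaf count: 10

10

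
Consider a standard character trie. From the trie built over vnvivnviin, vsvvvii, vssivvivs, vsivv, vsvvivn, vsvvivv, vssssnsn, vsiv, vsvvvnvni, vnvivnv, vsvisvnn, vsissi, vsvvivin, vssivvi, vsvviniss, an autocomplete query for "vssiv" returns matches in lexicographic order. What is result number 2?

vssivvivs

Words with prefix "vssiv", in lexicographic order: "vssivvi", "vssivvivs"
Position 2: vssivvivs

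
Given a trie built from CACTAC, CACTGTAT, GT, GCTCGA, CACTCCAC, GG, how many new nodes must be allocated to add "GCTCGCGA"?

3

Walking "GCTCGCGA" from the root, the first 5 characters ("GCTCG") follow existing edges; "C" is the first miss.
So 8 − 5 = 3 new nodes.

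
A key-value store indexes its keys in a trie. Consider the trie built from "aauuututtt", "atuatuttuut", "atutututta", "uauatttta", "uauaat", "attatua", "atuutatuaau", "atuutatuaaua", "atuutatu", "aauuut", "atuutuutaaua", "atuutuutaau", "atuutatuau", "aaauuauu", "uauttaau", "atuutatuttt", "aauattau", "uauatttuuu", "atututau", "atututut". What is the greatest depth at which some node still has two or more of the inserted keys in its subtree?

Look for the deepest trie node that still has at least two words in its subtree.
e.g. "atuutatuaau" and "atuutatuaaua" share the prefix "atuutatuaau" of length 11; no pair shares a longer one.
Longest shared-prefix length: 11

11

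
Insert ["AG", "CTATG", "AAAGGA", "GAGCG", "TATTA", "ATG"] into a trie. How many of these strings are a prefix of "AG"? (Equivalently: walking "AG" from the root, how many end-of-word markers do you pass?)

1

Check each prefix of "AG" against the stored set — each match is an end-marker on the path.
Prefixes of the query that are stored words: "AG"
Count: 1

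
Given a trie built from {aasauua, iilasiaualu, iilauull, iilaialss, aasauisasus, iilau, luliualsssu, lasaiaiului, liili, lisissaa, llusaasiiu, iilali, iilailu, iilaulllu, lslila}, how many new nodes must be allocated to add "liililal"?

"liili" is already a path in the trie; the remaining "lal" must be added.
Each of the 3 remaining characters creates one node.

3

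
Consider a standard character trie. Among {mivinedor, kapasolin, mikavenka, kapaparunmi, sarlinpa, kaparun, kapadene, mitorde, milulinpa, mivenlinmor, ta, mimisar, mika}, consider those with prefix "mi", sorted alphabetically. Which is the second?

mikavenka

Words with prefix "mi", in lexicographic order: "mika", "mikavenka", "milulinpa", "mimisar", "mitorde", "mivenlinmor", "mivinedor"
The 2nd is mikavenka.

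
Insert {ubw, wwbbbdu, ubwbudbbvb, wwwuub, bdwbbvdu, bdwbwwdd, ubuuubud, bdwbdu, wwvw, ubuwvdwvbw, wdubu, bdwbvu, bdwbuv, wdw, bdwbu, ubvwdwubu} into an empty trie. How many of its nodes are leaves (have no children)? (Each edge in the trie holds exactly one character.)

14

A leaf is a node with no children — equivalently, the end of a word that is not a proper prefix of any other stored word.
Those words: "bdwbbvdu", "bdwbdu", "bdwbuv", "bdwbvu", "bdwbwwdd", "ubuuubud", "ubuwvdwvbw", "ubvwdwubu", "ubwbudbbvb", "wdubu", "wdw", "wwbbbdu", "wwvw", "wwwuub"
Leaf count: 14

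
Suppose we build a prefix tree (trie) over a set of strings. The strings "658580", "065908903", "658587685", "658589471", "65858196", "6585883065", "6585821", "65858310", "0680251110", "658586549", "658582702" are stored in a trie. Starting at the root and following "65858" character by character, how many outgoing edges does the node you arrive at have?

8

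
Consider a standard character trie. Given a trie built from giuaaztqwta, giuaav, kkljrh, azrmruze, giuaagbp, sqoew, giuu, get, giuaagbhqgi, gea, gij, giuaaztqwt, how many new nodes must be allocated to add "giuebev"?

4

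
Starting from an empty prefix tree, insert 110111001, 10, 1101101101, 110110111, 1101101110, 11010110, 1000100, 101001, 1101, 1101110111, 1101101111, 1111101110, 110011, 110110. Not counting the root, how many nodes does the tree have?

For each word, the new-node count is its length minus the longest prefix already in the trie:
  "110111001" → 9 new (1, 1, 0, 1, 1, 1, 0, 0, 1)
  "10" → prefix "1" already present; 1 new (0)
  "1101101101" → prefix "11011" already present; 5 new (0, 1, 1, 0, 1)
  "110110111" → prefix "11011011" already present; 1 new (1)
  "1101101110" → prefix "110110111" already present; 1 new (0)
  "11010110" → prefix "1101" already present; 4 new (0, 1, 1, 0)
  "1000100" → prefix "10" already present; 5 new (0, 0, 1, 0, 0)
  "101001" → prefix "10" already present; 4 new (1, 0, 0, 1)
  "1101" → prefix "1101" already present; 0 new (none)
  "1101110111" → prefix "1101110" already present; 3 new (1, 1, 1)
  "1101101111" → prefix "110110111" already present; 1 new (1)
  "1111101110" → prefix "11" already present; 8 new (1, 1, 1, 0, 1, 1, 1, 0)
  "110011" → prefix "110" already present; 3 new (0, 1, 1)
  "110110" → prefix "110110" already present; 0 new (none)
Total nodes = 9 + 1 + 5 + 1 + 1 + 4 + 5 + 4 + 0 + 3 + 1 + 8 + 3 + 0 = 45

45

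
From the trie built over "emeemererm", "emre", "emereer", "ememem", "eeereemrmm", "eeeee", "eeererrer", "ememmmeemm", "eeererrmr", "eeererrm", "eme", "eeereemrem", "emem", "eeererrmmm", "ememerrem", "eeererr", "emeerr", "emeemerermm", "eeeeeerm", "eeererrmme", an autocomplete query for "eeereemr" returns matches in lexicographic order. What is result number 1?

Filter for "eeereemr…" and sort: "eeereemrem", "eeereemrmm"
Position 1: eeereemrem

eeereemrem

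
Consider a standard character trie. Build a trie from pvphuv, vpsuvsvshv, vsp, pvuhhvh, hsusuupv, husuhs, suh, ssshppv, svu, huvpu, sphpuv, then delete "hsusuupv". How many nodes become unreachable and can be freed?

7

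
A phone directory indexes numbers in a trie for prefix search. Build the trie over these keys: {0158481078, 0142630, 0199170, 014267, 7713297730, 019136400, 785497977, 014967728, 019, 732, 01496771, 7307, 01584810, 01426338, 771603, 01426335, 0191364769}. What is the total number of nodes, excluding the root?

65

Insert word by word; a character creates a node only if that edge doesn't already exist:
  "0158481078" → 10 new (0, 1, 5, 8, 4, 8, 1, 0, 7, 8)
  "0142630" → prefix "01" already present; 5 new (4, 2, 6, 3, 0)
  "0199170" → prefix "01" already present; 5 new (9, 9, 1, 7, 0)
  "014267" → prefix "01426" already present; 1 new (7)
  "7713297730" → 10 new (7, 7, 1, 3, 2, 9, 7, 7, 3, 0)
  "019136400" → prefix "019" already present; 6 new (1, 3, 6, 4, 0, 0)
  "785497977" → prefix "7" already present; 8 new (8, 5, 4, 9, 7, 9, 7, 7)
  "014967728" → prefix "014" already present; 6 new (9, 6, 7, 7, 2, 8)
  "019" → prefix "019" already present; 0 new (none)
  "732" → prefix "7" already present; 2 new (3, 2)
  "01496771" → prefix "0149677" already present; 1 new (1)
  "7307" → prefix "73" already present; 2 new (0, 7)
  "01584810" → prefix "01584810" already present; 0 new (none)
  "01426338" → prefix "014263" already present; 2 new (3, 8)
  "771603" → prefix "771" already present; 3 new (6, 0, 3)
  "01426335" → prefix "0142633" already present; 1 new (5)
  "0191364769" → prefix "0191364" already present; 3 new (7, 6, 9)
Total nodes = 10 + 5 + 5 + 1 + 10 + 6 + 8 + 6 + 0 + 2 + 1 + 2 + 0 + 2 + 3 + 1 + 3 = 65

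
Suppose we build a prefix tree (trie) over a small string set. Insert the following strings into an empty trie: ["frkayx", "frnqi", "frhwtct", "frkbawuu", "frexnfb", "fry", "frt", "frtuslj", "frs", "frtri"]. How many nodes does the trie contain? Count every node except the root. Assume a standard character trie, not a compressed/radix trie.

33

Trace insertions, counting only characters that open a new branch:
  "frkayx" → 6 new (f, r, k, a, y, x)
  "frnqi" → prefix "fr" already present; 3 new (n, q, i)
  "frhwtct" → prefix "fr" already present; 5 new (h, w, t, c, t)
  "frkbawuu" → prefix "frk" already present; 5 new (b, a, w, u, u)
  "frexnfb" → prefix "fr" already present; 5 new (e, x, n, f, b)
  "fry" → prefix "fr" already present; 1 new (y)
  "frt" → prefix "fr" already present; 1 new (t)
  "frtuslj" → prefix "frt" already present; 4 new (u, s, l, j)
  "frs" → prefix "fr" already present; 1 new (s)
  "frtri" → prefix "frt" already present; 2 new (r, i)
Total nodes = 6 + 3 + 5 + 5 + 5 + 1 + 1 + 4 + 1 + 2 = 33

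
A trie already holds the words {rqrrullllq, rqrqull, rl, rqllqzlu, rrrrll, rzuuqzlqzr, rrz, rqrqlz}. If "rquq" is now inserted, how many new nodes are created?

2

Walking "rquq" from the root, the first 2 characters ("rq") follow existing edges; "u" is the first miss.
So 4 − 2 = 2 new nodes.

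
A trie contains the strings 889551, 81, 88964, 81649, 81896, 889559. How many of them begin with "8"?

6

Filter for entries beginning with "8":
Words under "8": 81, 81649, 81896, 889551, 889559, 88964
Count: 6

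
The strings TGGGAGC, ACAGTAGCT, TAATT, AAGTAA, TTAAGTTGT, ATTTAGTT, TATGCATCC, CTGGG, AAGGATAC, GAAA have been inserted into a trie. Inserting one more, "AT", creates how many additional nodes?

0

"AT" is already a full path in the trie; only an end-marker is added.
No new nodes are needed: 0.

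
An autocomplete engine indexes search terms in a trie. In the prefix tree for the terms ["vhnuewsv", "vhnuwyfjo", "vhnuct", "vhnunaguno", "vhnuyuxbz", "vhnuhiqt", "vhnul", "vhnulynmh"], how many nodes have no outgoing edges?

Leaves are exactly the stored words that no other stored word extends.
Those words: "vhnuct", "vhnuewsv", "vhnuhiqt", "vhnulynmh", "vhnunaguno", "vhnuwyfjo", "vhnuyuxbz"
Leaf count: 7

7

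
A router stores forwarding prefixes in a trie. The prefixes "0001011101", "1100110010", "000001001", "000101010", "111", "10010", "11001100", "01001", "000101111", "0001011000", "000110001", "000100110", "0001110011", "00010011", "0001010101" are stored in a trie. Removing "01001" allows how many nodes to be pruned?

Walk "01001" from the leaf back toward the root, removing each node that no remaining word uses.
The suffix "1001" (4 nodes) is used only by "01001"; the node for "0" still has the child "0", so pruning stops there.
Nodes removed: 4

4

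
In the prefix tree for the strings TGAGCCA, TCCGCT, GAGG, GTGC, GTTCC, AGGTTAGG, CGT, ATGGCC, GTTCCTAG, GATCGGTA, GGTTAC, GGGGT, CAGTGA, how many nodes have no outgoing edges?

12

Leaves are exactly the stored words that no other stored word extends.
Those words: "AGGTTAGG", "ATGGCC", "CAGTGA", "CGT", "GAGG", "GATCGGTA", "GGGGT", "GGTTAC", "GTGC", "GTTCCTAG", "TCCGCT", "TGAGCCA"
Leaf count: 12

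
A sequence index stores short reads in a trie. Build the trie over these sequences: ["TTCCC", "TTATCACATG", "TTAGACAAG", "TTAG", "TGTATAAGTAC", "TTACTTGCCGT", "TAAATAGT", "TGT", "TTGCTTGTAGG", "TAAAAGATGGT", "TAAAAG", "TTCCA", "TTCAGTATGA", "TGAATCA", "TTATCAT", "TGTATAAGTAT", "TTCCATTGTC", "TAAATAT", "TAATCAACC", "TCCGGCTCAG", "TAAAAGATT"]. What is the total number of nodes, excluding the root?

For each word, the new-node count is its length minus the longest prefix already in the trie:
  "TTCCC" → 5 new (T, T, C, C, C)
  "TTATCACATG" → prefix "TT" already present; 8 new (A, T, C, A, C, A, T, G)
  "TTAGACAAG" → prefix "TTA" already present; 6 new (G, A, C, A, A, G)
  "TTAG" → prefix "TTAG" already present; 0 new (none)
  "TGTATAAGTAC" → prefix "T" already present; 10 new (G, T, A, T, A, A, G, T, A, C)
  "TTACTTGCCGT" → prefix "TTA" already present; 8 new (C, T, T, G, C, C, G, T)
  "TAAATAGT" → prefix "T" already present; 7 new (A, A, A, T, A, G, T)
  "TGT" → prefix "TGT" already present; 0 new (none)
  "TTGCTTGTAGG" → prefix "TT" already present; 9 new (G, C, T, T, G, T, A, G, G)
  "TAAAAGATGGT" → prefix "TAAA" already present; 7 new (A, G, A, T, G, G, T)
  "TAAAAG" → prefix "TAAAAG" already present; 0 new (none)
  "TTCCA" → prefix "TTCC" already present; 1 new (A)
  "TTCAGTATGA" → prefix "TTC" already present; 7 new (A, G, T, A, T, G, A)
  "TGAATCA" → prefix "TG" already present; 5 new (A, A, T, C, A)
  "TTATCAT" → prefix "TTATCA" already present; 1 new (T)
  "TGTATAAGTAT" → prefix "TGTATAAGTA" already present; 1 new (T)
  "TTCCATTGTC" → prefix "TTCCA" already present; 5 new (T, T, G, T, C)
  "TAAATAT" → prefix "TAAATA" already present; 1 new (T)
  "TAATCAACC" → prefix "TAA" already present; 6 new (T, C, A, A, C, C)
  "TCCGGCTCAG" → prefix "T" already present; 9 new (C, C, G, G, C, T, C, A, G)
  "TAAAAGATT" → prefix "TAAAAGAT" already present; 1 new (T)
Total nodes = 5 + 8 + 6 + 0 + 10 + 8 + 7 + 0 + 9 + 7 + 0 + 1 + 7 + 5 + 1 + 1 + 5 + 1 + 6 + 9 + 1 = 97

97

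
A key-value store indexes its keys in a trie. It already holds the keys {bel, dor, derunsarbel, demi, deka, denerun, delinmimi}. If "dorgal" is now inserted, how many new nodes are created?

3

The longest prefix of "dorgal" already in the trie is "dor" (length 3).
New nodes needed: |"dorgal"| − 3 = 6 − 3 = 3.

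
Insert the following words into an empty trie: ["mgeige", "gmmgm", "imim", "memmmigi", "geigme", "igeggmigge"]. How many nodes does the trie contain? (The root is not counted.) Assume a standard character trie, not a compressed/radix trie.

Insert word by word; a character creates a node only if that edge doesn't already exist:
  "mgeige" → 6 new (m, g, e, i, g, e)
  "gmmgm" → 5 new (g, m, m, g, m)
  "imim" → 4 new (i, m, i, m)
  "memmmigi" → prefix "m" already present; 7 new (e, m, m, m, i, g, i)
  "geigme" → prefix "g" already present; 5 new (e, i, g, m, e)
  "igeggmigge" → prefix "i" already present; 9 new (g, e, g, g, m, i, g, g, e)
Total nodes = 6 + 5 + 4 + 7 + 5 + 9 = 36

36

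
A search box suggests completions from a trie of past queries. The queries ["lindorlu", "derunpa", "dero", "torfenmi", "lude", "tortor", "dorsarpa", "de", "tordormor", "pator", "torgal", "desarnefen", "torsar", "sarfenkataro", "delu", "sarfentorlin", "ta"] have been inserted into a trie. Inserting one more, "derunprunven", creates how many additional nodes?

"derunp" is already a path in the trie; the remaining "runven" must be added.
New nodes needed: |"derunprunven"| − 6 = 12 − 6 = 6.

6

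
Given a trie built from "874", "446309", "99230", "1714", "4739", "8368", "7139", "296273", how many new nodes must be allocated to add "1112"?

3

Walking "1112" from the root, the first 1 characters ("1") follow existing edges; "1" is the first miss.
So 4 − 1 = 3 new nodes.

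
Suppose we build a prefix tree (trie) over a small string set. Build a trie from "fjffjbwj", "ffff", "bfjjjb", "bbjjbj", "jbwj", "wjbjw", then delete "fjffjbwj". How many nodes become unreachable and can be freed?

Walk "fjffjbwj" from the leaf back toward the root, removing each node that no remaining word uses.
The suffix "jffjbwj" (7 nodes) is used only by "fjffjbwj"; the node for "f" still has the child "f", so pruning stops there.
Nodes removed: 7

7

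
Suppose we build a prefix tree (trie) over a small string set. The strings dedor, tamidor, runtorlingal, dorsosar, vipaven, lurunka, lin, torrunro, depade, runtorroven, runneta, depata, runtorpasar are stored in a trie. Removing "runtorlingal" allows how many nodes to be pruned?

Walk "runtorlingal" from the leaf back toward the root, removing each node that no remaining word uses.
The suffix "lingal" (6 nodes) is used only by "runtorlingal"; the node for "runtor" still has the child "r", so pruning stops there.
Nodes removed: 6

6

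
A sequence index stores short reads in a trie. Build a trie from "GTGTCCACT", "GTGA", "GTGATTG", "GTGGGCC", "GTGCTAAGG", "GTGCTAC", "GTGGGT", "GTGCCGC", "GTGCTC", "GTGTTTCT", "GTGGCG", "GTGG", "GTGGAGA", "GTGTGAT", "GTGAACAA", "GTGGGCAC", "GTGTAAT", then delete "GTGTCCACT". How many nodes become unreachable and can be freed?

5

Walk "GTGTCCACT" from the leaf back toward the root, removing each node that no remaining word uses.
The suffix "CCACT" (5 nodes) is used only by "GTGTCCACT"; the node for "GTGT" still has the child "T", so pruning stops there.
Nodes removed: 5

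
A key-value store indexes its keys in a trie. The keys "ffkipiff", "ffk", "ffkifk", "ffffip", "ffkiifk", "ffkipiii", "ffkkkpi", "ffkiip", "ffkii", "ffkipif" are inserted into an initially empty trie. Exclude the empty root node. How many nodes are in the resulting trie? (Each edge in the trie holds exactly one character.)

For each word, the new-node count is its length minus the longest prefix already in the trie:
  "ffkipiff" → 8 new (f, f, k, i, p, i, f, f)
  "ffk" → prefix "ffk" already present; 0 new (none)
  "ffkifk" → prefix "ffki" already present; 2 new (f, k)
  "ffffip" → prefix "ff" already present; 4 new (f, f, i, p)
  "ffkiifk" → prefix "ffki" already present; 3 new (i, f, k)
  "ffkipiii" → prefix "ffkipi" already present; 2 new (i, i)
  "ffkkkpi" → prefix "ffk" already present; 4 new (k, k, p, i)
  "ffkiip" → prefix "ffkii" already present; 1 new (p)
  "ffkii" → prefix "ffkii" already present; 0 new (none)
  "ffkipif" → prefix "ffkipif" already present; 0 new (none)
Total nodes = 8 + 0 + 2 + 4 + 3 + 2 + 4 + 1 + 0 + 0 = 24

24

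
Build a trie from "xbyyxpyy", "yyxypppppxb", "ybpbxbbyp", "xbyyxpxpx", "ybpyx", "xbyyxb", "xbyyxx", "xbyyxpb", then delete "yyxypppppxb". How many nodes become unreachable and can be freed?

10

Walk "yyxypppppxb" from the leaf back toward the root, removing each node that no remaining word uses.
The suffix "yxypppppxb" (10 nodes) is used only by "yyxypppppxb"; the node for "y" still has the child "b", so pruning stops there.
Nodes removed: 10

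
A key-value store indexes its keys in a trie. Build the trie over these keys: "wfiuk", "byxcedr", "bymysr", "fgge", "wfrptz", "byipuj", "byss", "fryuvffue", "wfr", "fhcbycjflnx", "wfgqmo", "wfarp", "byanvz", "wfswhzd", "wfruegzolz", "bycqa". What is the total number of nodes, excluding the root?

74

Trace insertions, counting only characters that open a new branch:
  "wfiuk" → 5 new (w, f, i, u, k)
  "byxcedr" → 7 new (b, y, x, c, e, d, r)
  "bymysr" → prefix "by" already present; 4 new (m, y, s, r)
  "fgge" → 4 new (f, g, g, e)
  "wfrptz" → prefix "wf" already present; 4 new (r, p, t, z)
  "byipuj" → prefix "by" already present; 4 new (i, p, u, j)
  "byss" → prefix "by" already present; 2 new (s, s)
  "fryuvffue" → prefix "f" already present; 8 new (r, y, u, v, f, f, u, e)
  "wfr" → prefix "wfr" already present; 0 new (none)
  "fhcbycjflnx" → prefix "f" already present; 10 new (h, c, b, y, c, j, f, l, n, x)
  "wfgqmo" → prefix "wf" already present; 4 new (g, q, m, o)
  "wfarp" → prefix "wf" already present; 3 new (a, r, p)
  "byanvz" → prefix "by" already present; 4 new (a, n, v, z)
  "wfswhzd" → prefix "wf" already present; 5 new (s, w, h, z, d)
  "wfruegzolz" → prefix "wfr" already present; 7 new (u, e, g, z, o, l, z)
  "bycqa" → prefix "by" already present; 3 new (c, q, a)
Total nodes = 5 + 7 + 4 + 4 + 4 + 4 + 2 + 8 + 0 + 10 + 4 + 3 + 4 + 5 + 7 + 3 = 74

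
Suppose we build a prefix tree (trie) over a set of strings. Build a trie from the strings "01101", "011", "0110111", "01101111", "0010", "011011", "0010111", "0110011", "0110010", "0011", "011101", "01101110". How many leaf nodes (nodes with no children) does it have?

7

Leaves are exactly the stored words that no other stored word extends.
Those words: "0010111", "0011", "0110010", "0110011", "01101110", "01101111", "011101"
Leaf count: 7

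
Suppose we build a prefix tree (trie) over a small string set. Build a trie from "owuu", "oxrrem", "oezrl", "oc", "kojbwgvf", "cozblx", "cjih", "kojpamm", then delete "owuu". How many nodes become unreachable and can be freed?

A node on "owuu"'s path can go only if nothing else ends at it or branches off below it.
The suffix "wuu" (3 nodes) is used only by "owuu"; the node for "o" still has the child "x", so pruning stops there.
Nodes removed: 3

3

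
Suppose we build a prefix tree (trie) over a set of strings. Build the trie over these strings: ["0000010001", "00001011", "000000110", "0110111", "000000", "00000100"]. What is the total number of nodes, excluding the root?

24

Count nodes per top-level branch (shared prefixes stored once):
  '0'-branch (000000, 000000110, 00000100, 0000010001, 00001011, 0110111): 24 nodes
Sum: 24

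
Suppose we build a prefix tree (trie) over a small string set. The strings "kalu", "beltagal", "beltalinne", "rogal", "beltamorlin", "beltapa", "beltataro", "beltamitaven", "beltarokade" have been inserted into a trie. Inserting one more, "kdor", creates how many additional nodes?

3

Walking "kdor" from the root, the first 1 characters ("k") follow existing edges; "d" is the first miss.
So 4 − 1 = 3 new nodes.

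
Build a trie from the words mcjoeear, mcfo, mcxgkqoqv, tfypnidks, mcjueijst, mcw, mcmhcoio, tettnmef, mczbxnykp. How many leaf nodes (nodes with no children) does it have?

9

A leaf is a node with no children — equivalently, the end of a word that is not a proper prefix of any other stored word.
Those words: "mcfo", "mcjoeear", "mcjueijst", "mcmhcoio", "mcw", "mcxgkqoqv", "mczbxnykp", "tettnmef", "tfypnidks"
Leaf count: 9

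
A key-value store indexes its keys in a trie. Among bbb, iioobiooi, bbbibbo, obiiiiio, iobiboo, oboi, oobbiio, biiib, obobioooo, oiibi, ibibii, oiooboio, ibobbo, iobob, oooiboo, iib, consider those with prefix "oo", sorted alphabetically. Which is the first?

DFS of the "oo" subtree visits, in order: "oobbiio", "oooiboo"
Position 1: oobbiio

oobbiio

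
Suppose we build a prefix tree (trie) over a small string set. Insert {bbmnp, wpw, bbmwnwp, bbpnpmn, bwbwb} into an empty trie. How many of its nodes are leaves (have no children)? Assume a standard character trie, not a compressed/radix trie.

5

Leaves are exactly the stored words that no other stored word extends.
Those words: "bbmnp", "bbmwnwp", "bbpnpmn", "bwbwb", "wpw"
Leaf count: 5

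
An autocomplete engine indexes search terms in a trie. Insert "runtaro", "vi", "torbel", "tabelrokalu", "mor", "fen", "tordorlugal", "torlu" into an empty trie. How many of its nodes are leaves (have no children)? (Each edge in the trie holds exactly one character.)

8

A leaf is a node with no children — equivalently, the end of a word that is not a proper prefix of any other stored word.
Those words: "fen", "mor", "runtaro", "tabelrokalu", "torbel", "tordorlugal", "torlu", "vi"
Leaf count: 8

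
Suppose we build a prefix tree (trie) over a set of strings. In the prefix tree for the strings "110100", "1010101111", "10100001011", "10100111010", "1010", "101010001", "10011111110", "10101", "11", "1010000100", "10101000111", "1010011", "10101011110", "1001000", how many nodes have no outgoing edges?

Leaves are exactly the stored words that no other stored word extends.
Those words: "1001000", "10011111110", "1010000100", "10100001011", "10100111010", "10101000111", "10101011110", "110100"
Leaf count: 8

8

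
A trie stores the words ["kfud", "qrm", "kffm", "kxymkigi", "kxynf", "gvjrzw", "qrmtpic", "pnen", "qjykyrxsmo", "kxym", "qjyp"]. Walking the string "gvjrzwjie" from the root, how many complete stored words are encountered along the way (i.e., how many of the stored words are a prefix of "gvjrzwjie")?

1

Walk "gvjrzwjie" from the root; an end-of-word marker is hit whenever a stored word is a prefix of "gvjrzwjie".
Prefixes of the query that are stored words: "gvjrzw"
Count: 1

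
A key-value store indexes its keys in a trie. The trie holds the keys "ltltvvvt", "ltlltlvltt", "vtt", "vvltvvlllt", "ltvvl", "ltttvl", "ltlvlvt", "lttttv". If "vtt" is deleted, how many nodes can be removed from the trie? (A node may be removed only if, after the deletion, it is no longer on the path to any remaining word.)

2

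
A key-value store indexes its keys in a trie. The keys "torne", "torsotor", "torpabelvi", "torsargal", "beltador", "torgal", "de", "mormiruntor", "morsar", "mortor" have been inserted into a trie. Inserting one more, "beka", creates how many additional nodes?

"be" is already a path in the trie; the remaining "ka" must be added.
Each of the 2 remaining characters creates one node.

2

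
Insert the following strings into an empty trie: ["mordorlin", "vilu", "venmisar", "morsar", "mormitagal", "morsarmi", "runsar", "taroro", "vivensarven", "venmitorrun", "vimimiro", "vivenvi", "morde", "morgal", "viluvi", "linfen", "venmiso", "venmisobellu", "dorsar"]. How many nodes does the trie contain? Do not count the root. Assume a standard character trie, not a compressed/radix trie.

Trace insertions, counting only characters that open a new branch:
  "mordorlin" → 9 new (m, o, r, d, o, r, l, i, n)
  "vilu" → 4 new (v, i, l, u)
  "venmisar" → prefix "v" already present; 7 new (e, n, m, i, s, a, r)
  "morsar" → prefix "mor" already present; 3 new (s, a, r)
  "mormitagal" → prefix "mor" already present; 7 new (m, i, t, a, g, a, l)
  "morsarmi" → prefix "morsar" already present; 2 new (m, i)
  "runsar" → 6 new (r, u, n, s, a, r)
  "taroro" → 6 new (t, a, r, o, r, o)
  "vivensarven" → prefix "vi" already present; 9 new (v, e, n, s, a, r, v, e, n)
  "venmitorrun" → prefix "venmi" already present; 6 new (t, o, r, r, u, n)
  "vimimiro" → prefix "vi" already present; 6 new (m, i, m, i, r, o)
  "vivenvi" → prefix "viven" already present; 2 new (v, i)
  "morde" → prefix "mord" already present; 1 new (e)
  "morgal" → prefix "mor" already present; 3 new (g, a, l)
  "viluvi" → prefix "vilu" already present; 2 new (v, i)
  "linfen" → 6 new (l, i, n, f, e, n)
  "venmiso" → prefix "venmis" already present; 1 new (o)
  "venmisobellu" → prefix "venmiso" already present; 5 new (b, e, l, l, u)
  "dorsar" → 6 new (d, o, r, s, a, r)
Total nodes = 9 + 4 + 7 + 3 + 7 + 2 + 6 + 6 + 9 + 6 + 6 + 2 + 1 + 3 + 2 + 6 + 1 + 5 + 6 = 91

91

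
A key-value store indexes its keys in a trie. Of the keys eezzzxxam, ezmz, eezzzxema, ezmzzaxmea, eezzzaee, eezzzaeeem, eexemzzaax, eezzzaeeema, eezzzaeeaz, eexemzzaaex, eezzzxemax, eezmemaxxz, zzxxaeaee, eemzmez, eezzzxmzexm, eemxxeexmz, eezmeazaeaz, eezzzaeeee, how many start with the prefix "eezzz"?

Traverse to the node for "eezzz", then collect every word in that subtree.
Matches: "eezzzaee", "eezzzaeeaz", "eezzzaeeee", "eezzzaeeem", "eezzzaeeema", "eezzzxema", "eezzzxemax", "eezzzxmzexm", "eezzzxxam"
Count: 9

9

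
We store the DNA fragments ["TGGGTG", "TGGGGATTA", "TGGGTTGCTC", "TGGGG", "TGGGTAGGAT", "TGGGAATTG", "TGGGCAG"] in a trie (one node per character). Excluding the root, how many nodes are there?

Insert word by word; a character creates a node only if that edge doesn't already exist:
  "TGGGTG" → 6 new (T, G, G, G, T, G)
  "TGGGGATTA" → prefix "TGGG" already present; 5 new (G, A, T, T, A)
  "TGGGTTGCTC" → prefix "TGGGT" already present; 5 new (T, G, C, T, C)
  "TGGGG" → prefix "TGGGG" already present; 0 new (none)
  "TGGGTAGGAT" → prefix "TGGGT" already present; 5 new (A, G, G, A, T)
  "TGGGAATTG" → prefix "TGGG" already present; 5 new (A, A, T, T, G)
  "TGGGCAG" → prefix "TGGG" already present; 3 new (C, A, G)
Total nodes = 6 + 5 + 5 + 0 + 5 + 5 + 3 = 29

29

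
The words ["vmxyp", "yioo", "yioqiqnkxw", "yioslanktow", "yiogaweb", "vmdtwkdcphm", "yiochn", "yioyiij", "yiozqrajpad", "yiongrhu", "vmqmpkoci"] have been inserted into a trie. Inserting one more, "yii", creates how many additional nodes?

Walking "yii" from the root, the first 2 characters ("yi") follow existing edges; "i" is the first miss.
So 3 − 2 = 1 new nodes.

1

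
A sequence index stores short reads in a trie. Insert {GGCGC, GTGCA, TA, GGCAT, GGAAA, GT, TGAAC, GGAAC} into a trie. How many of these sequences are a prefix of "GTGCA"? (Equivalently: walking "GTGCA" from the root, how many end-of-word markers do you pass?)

Check each prefix of "GTGCA" against the stored set — each match is an end-marker on the path.
Prefixes of the query that are stored words: "GT", "GTGCA"
Count: 2

2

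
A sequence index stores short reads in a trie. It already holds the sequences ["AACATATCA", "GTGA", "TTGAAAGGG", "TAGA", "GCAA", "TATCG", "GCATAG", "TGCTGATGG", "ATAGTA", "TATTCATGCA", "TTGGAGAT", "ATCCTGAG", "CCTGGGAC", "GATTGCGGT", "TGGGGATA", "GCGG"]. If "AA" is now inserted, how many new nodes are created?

0

"AA" is already a full path in the trie; only an end-marker is added.
No new nodes are needed: 0.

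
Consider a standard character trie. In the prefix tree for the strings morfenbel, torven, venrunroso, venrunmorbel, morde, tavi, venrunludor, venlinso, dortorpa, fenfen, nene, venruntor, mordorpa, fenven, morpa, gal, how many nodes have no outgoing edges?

16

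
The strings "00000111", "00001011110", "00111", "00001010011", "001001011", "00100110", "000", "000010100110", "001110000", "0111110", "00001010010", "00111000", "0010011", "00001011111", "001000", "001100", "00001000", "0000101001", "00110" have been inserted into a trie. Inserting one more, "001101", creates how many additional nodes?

1

Walking "001101" from the root, the first 5 characters ("00110") follow existing edges; "1" is the first miss.
So 6 − 5 = 1 new nodes.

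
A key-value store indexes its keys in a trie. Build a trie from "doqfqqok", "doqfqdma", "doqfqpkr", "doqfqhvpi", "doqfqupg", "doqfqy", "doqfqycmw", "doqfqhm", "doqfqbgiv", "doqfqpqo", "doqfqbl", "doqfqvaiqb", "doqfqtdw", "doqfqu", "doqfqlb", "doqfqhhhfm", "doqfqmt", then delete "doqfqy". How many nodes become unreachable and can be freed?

0

A node on "doqfqy"'s path can go only if nothing else ends at it or branches off below it.
Every node on "doqfqy" is still needed (e.g. by "doqfqycmw"), so nothing is freed.
Nodes removed: 0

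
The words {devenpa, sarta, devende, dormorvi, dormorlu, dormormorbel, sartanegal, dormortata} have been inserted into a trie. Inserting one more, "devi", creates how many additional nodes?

1

The longest prefix of "devi" already in the trie is "dev" (length 3).
Each of the 1 remaining characters creates one node.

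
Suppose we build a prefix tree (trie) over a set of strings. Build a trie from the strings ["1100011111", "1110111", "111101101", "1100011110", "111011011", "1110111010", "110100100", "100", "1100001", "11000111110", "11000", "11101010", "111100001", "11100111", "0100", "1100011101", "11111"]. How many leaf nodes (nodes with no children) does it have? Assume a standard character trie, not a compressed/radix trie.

A leaf is a node with no children — equivalently, the end of a word that is not a proper prefix of any other stored word.
Those words: "0100", "100", "1100001", "1100011101", "1100011110", "11000111110", "110100100", "11100111", "11101010", "111011011", "1110111010", "111100001", "111101101", "11111"
Leaf count: 14

14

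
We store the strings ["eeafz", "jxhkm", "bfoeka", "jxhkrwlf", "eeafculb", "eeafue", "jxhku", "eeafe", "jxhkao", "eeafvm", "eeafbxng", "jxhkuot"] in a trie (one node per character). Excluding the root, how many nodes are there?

Trie structure (* marks end of a word):
(root)
├─ b
│  └─ f
│     └─ o
│        └─ e
│           └─ k
│              └─ a *
├─ e
│  └─ e
│     └─ a
│        └─ f
│           ├─ b
│           │  └─ x
│           │     └─ n
│           │        └─ g *
│           ├─ c
│           │  └─ u
│           │     └─ l
│           │        └─ b *
│           ├─ e *
│           ├─ u
│           │  └─ e *
│           ├─ v
│           │  └─ m *
│           └─ z *
└─ j
   └─ x
      └─ h
         └─ k
            ├─ a
            │  └─ o *
            ├─ m *
            ├─ r
            │  └─ w
            │     └─ l
            │        └─ f *
            └─ u *
               └─ o
                  └─ t *
Counting every labelled node above: 38.

38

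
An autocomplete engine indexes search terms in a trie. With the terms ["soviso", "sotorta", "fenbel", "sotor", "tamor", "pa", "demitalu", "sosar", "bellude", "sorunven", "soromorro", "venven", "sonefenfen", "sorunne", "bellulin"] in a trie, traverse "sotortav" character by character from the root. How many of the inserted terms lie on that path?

Traverse "sotortav" character by character; count nodes along the way that are marked as word ends.
Prefixes of the query that are stored words: "sotor", "sotorta"
Count: 2

2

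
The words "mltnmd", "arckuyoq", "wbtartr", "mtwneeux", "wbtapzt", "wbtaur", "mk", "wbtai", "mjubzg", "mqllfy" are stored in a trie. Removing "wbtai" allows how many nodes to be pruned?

Walk "wbtai" from the leaf back toward the root, removing each node that no remaining word uses.
The suffix "i" (1 node) is used only by "wbtai"; the node for "wbta" still has the child "r", so pruning stops there.
Nodes removed: 1

1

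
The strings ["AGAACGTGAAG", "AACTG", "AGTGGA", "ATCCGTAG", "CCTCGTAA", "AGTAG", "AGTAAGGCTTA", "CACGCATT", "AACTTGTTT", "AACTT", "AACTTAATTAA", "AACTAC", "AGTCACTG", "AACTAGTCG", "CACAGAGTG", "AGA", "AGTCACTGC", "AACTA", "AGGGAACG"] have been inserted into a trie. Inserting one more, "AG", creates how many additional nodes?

0

Every character of "AG" already lies on an existing path (it is a prefix of some stored word).
No new nodes are needed: 0.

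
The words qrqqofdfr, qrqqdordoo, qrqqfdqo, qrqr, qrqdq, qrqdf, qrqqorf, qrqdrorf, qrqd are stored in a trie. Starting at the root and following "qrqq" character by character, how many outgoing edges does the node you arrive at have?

The children of the "qrqq" node are the distinct next characters among strings starting with "qrqq".
Characters that immediately follow "qrqq" among the stored strings: {d, f, o}.
That node has 3 child edges.

3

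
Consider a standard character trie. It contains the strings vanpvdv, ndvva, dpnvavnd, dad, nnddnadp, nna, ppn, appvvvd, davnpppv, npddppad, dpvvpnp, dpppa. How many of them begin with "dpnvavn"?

Walk to "dpnvavn"; the words in its subtree are exactly those with that prefix.
Matches: "dpnvavnd"
Count: 1

1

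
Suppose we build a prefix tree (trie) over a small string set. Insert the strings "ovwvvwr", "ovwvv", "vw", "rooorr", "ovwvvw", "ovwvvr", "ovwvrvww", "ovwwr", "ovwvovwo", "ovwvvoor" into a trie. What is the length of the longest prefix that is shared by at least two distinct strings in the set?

6

Equivalently: take the maximum, over all pairs, of their longest common prefix length.
e.g. "ovwvvw" and "ovwvvwr" share the prefix "ovwvvw" of length 6; no pair shares a longer one.
Longest shared-prefix length: 6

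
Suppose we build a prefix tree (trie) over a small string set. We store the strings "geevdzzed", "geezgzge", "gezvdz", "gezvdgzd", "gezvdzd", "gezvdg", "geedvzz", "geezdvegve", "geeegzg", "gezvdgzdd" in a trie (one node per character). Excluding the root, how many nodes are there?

Trie structure (* marks end of a word):
(root)
└─ g
   └─ e
      ├─ e
      │  ├─ d
      │  │  └─ v
      │  │     └─ z
      │  │        └─ z *
      │  ├─ e
      │  │  └─ g
      │  │     └─ z
      │  │        └─ g *
      │  ├─ v
      │  │  └─ d
      │  │     └─ z
      │  │        └─ z
      │  │           └─ e
      │  │              └─ d *
      │  └─ z
      │     ├─ d
      │     │  └─ v
      │     │     └─ e
      │     │        └─ g
      │     │           └─ v
      │     │              └─ e *
      │     └─ g
      │        └─ z
      │           └─ g
      │              └─ e *
      └─ z
         └─ v
            └─ d
               ├─ g *
               │  └─ z
               │     └─ d *
               │        └─ d *
               └─ z *
                  └─ d *
Counting every labelled node above: 37.

37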